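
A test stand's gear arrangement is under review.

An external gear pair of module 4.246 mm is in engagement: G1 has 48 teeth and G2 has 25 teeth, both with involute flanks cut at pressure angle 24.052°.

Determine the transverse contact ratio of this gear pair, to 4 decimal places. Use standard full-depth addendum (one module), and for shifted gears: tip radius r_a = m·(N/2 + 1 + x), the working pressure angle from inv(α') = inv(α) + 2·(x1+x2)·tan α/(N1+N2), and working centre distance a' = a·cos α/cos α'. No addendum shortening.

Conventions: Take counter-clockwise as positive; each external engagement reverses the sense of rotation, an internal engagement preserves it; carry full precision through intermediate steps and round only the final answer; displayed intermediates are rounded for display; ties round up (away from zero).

class = single-mesh tooth geometry [involute pair 48T × 25T, m = 4.246]
base radii: r_b1 = 93.056281, r_b2 = 48.466813
tip radii: r_a1 = 106.150000, r_a2 = 57.321000
no profile shift: α' = α, a' = a
action lengths: √(r_a1²−r_b1²) = 51.072019, √(r_a2²−r_b2²) = 30.604985
base pitch p_b = π·m·cos α = 12.181039
CR = (51.072019 + 30.604985 − 154.979000·sin 24.05200°)/12.181039 = 1.519813
contact ratio ≈ 1.5198

1.5198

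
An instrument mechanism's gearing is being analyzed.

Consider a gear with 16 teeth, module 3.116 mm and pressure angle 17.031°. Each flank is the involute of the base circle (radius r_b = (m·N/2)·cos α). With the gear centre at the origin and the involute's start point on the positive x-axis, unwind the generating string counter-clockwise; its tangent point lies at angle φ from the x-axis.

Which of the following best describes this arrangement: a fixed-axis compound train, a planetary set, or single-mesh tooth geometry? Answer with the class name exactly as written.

single-mesh involute tooth geometry (16T wheel at module 3.116)
classification: single-mesh tooth geometry

single-mesh tooth geometry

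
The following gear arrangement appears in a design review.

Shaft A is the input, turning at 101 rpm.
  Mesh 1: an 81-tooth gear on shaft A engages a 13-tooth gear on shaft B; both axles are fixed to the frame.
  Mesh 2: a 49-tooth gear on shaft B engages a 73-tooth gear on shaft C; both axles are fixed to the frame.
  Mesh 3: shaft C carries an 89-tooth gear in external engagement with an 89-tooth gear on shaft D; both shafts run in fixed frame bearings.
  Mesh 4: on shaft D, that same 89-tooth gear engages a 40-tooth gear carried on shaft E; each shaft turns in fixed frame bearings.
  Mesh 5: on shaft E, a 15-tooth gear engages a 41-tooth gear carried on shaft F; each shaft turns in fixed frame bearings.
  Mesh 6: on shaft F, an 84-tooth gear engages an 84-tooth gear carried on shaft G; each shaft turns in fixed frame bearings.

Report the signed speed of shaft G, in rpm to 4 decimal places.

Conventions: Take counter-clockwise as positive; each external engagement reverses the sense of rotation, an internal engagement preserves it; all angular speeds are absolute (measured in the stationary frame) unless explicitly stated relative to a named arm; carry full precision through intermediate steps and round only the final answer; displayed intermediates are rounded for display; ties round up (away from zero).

class = fixed-axis compound train [6 meshes; 6 ratios multiply, 6 sense flips]
mesh 1 [81T→13T]: ω = 101.0000×81/13 = 629.3077 rpm, sense flips to −
mesh 2 [49T→73T]: ω = 629.3077×49/73 = 422.4120 rpm, sense flips to +
mesh 3 [89T→89T]: ω = 422.4120×89/89 = 422.4120 rpm, sense flips to −
mesh 4 [89T→40T]: ω = 422.4120×89/40 = 939.8667 rpm, sense flips to +
mesh 5 [15T→41T]: ω = 939.8667×15/41 = 343.8537 rpm, sense flips to −
mesh 6 [84T→84T]: ω = 343.8537×84/84 = 343.8537 rpm, sense flips to +
signed output speed = +343.8537 rpm

+343.8537 rpm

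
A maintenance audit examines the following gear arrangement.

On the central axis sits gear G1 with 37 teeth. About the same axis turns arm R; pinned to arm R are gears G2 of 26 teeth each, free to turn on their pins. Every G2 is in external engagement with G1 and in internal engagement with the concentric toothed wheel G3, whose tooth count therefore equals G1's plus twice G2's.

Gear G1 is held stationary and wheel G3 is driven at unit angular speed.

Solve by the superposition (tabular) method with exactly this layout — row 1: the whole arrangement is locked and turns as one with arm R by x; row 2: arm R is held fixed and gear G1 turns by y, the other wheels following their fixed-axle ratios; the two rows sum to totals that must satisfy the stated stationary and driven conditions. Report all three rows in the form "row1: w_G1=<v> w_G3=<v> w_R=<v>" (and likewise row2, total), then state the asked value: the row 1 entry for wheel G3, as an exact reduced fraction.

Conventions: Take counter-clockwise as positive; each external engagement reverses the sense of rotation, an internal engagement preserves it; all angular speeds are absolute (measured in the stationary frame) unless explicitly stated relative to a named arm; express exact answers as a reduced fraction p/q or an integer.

row1: w_G1=89/126 w_G3=89/126 w_R=89/126
row2: w_G1=-89/126 w_G3=37/126 w_R=0
total: w_G1=0 w_G3=1 w_R=89/126
asked value: 89/126

planetary set (37T centre, 26T on arm, 89T internal) — Willis relation
superposition row 1 [locked train]: every member turns x
row 2 — arm fixed, fixed-axis ratios: sun y, ring −(37/89)·y, arm 0
boundary: total ω_sun = x + y = 0 and total ω_ring = x − (37/89)·y = 1  ⇒  y = -89/126, x = 89/126
row 2 ring = −(37/89)·(-89/126) = 37/126
totals (row 1 + row 2): sun 89/126 + (-89/126) = 0, ring 89/126 + 37/126 = 1, arm 89/126 + 0 = 89/126
asked cell (row1, ring) = 89/126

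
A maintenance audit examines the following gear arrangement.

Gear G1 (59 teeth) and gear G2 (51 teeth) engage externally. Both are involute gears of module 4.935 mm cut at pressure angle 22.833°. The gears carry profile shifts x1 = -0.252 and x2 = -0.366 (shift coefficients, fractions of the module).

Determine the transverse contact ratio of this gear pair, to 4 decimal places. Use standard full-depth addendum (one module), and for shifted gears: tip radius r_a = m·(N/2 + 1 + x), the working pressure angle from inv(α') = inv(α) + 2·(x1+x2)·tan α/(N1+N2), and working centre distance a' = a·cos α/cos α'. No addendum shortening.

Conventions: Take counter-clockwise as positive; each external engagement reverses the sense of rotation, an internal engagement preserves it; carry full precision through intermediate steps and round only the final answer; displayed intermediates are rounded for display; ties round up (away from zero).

recognized (one external pair, fixed centres): single-mesh tooth geometry, m = 4.935, N1 = 59, N2 = 51
base radii: r_b1 = 134.174627, r_b2 = 115.981457
tip radii: r_a1 = 149.273880, r_a2 = 128.971290
inv(α') = inv(22.833°) + 2·(-0.252-0.366)·tan α/(59+51) = 0.01779721  ⇒  α' = 21.17429°
a' = a·cos α / cos α' = 271.4250·cos 22.833°/cos 21.17429° = 268.267928
action lengths: √(r_a1²−r_b1²) = 65.420644, √(r_a2²−r_b2²) = 56.408290
base pitch p_b = π·m·cos α = 14.288882
CR = (65.420644 + 56.408290 − 268.267928·sin 21.17429°)/14.288882 = 1.744637
contact ratio ≈ 1.7446

1.7446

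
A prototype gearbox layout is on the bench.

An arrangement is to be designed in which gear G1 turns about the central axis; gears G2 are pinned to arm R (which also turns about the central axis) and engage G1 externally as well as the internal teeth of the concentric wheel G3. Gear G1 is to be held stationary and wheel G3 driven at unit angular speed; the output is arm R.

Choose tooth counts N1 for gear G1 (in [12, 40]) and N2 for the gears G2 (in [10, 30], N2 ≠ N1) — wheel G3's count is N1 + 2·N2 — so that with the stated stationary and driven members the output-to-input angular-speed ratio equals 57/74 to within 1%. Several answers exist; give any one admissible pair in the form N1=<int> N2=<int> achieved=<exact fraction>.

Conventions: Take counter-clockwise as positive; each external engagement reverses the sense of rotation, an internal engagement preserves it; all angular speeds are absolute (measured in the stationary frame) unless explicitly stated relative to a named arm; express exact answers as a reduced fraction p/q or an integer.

N1=17 N2=20 achieved=57/74

planetary set to be sized for 57/74 (Willis relation)
Willis with ω_sun = 0: ω_arm/ω_ring = N3/(N1+N3); set equal to 57/74  ⇒  N3/N1 = (57/74)/(1 − 57/74) = 57/17
N3 = N1 + 2·N2  ⇒  N2/N1 = (N3/N1 − 1)/2 = (57/17 − 1)/2 = 20/17
smallest multiple with N1 ≥ 12 and N2 ≥ 10: k = 1  ⇒  N1 = 1·17 = 17, N2 = 1·20 = 20 (N1 ≤ 40, N2 ≤ 30, N2 ≠ N1 ✓), N3 = 17 + 2·20 = 57
check: N3/(N1+N3) with N1 = 17, N3 = 57 gives 57/74; |achieved − target| = 0 ≤ 57/7400 ✓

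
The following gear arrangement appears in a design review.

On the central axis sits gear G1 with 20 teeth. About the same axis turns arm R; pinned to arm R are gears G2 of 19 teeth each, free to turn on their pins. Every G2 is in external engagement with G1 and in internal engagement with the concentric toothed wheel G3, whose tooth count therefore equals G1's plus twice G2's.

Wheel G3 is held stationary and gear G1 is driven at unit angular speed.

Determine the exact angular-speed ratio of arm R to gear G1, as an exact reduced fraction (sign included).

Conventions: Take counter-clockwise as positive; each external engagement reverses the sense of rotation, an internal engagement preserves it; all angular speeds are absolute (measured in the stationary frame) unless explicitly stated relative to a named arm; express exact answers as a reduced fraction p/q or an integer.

planetary set (20T centre, 19T on arm, 58T internal) — Willis relation
ring teeth: 20 + 2·19 = 58
20(ω_sun−ω_arm) = −58(ω_ring−ω_arm),  ω_ring = 0, ω_sun = 1
20(1−ω_arm) = −58(0−ω_arm)  ⇒  78·ω_arm = 20  ⇒  ω_arm = 10/39
ω_out/ω_in = 10/39

10/39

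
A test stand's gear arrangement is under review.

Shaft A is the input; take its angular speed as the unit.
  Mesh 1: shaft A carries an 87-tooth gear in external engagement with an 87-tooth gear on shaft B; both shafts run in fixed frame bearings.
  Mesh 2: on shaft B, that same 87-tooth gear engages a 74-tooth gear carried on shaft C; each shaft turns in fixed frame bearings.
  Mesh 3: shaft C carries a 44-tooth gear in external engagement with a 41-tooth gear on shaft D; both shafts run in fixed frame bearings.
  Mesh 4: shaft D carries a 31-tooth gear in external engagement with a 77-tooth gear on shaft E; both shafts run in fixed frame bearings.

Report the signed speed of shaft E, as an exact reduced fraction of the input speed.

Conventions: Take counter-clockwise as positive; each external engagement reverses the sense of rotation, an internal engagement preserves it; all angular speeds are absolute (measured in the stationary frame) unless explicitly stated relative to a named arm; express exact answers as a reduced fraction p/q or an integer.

5394/10619

4-mesh fixed-axis compound train (all bearings frame-fixed)
mesh 1 [87T→87T]: |ω|/ω_in = 1×87/87 = 1, sense flips to −
mesh 2 [87T→74T]: |ω|/ω_in = 1×87/74 = 87/74, sense flips to +
mesh 3 [44T→41T]: |ω|/ω_in = (87/74)×44/41 = 1914/1517, sense flips to −
mesh 4 [31T→77T]: |ω|/ω_in = (1914/1517)×31/77 = 5394/10619, sense flips to +
signed output speed (× input speed) = 5394/10619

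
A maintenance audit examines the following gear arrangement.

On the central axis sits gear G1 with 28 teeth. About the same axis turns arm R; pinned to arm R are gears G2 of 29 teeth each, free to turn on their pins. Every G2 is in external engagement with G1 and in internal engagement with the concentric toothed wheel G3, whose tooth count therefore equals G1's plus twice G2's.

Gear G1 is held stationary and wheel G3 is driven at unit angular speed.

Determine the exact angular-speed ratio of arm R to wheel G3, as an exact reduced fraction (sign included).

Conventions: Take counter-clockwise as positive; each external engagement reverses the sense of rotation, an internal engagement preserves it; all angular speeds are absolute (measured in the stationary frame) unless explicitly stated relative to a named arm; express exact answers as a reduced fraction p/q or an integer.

43/57

recognized (axles ride arm R): planetary set, 28/29/86 teeth
ring teeth: 28 + 2·29 = 86
28(ω_sun−ω_arm) = −86(ω_ring−ω_arm),  ω_sun = 0, ω_ring = 1
28(0−ω_arm) = −86(1−ω_arm)  ⇒  114·ω_arm = 86  ⇒  ω_arm = 43/57
ω_out/ω_in = 43/57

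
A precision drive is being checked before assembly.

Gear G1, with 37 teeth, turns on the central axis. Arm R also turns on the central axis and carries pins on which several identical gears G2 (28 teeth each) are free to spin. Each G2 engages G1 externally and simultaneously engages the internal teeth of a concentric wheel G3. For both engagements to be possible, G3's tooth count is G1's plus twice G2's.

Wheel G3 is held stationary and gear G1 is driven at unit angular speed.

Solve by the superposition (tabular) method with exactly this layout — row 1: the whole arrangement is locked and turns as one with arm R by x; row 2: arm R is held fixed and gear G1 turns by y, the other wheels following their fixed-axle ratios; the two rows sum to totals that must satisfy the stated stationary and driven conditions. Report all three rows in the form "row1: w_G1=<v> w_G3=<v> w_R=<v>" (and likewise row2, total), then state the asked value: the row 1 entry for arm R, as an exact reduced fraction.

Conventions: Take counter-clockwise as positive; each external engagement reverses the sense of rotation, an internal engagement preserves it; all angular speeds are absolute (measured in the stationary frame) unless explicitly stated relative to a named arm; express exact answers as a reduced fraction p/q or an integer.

class = planetary set [G3 = 37+2·28 = 93; Willis about the carrier]
superposition row 1 [locked train]: every member turns x
row 2 (arm held, sun turns y): ω_ring = −(37/93)·y, ω_arm = 0
boundary: total ω_ring = x − (37/93)·y = 0 and total ω_sun = x + y = 1  ⇒  y = 93/130, x = 37/130
row 2 ring = −(37/93)·93/130 = -37/130
totals (row 1 + row 2): sun 37/130 + 93/130 = 1, ring 37/130 + (-37/130) = 0, arm 37/130 + 0 = 37/130
asked cell (row1, arm) = 37/130

row1: w_G1=37/130 w_G3=37/130 w_R=37/130
row2: w_G1=93/130 w_G3=-37/130 w_R=0
total: w_G1=1 w_G3=0 w_R=37/130
asked value: 37/130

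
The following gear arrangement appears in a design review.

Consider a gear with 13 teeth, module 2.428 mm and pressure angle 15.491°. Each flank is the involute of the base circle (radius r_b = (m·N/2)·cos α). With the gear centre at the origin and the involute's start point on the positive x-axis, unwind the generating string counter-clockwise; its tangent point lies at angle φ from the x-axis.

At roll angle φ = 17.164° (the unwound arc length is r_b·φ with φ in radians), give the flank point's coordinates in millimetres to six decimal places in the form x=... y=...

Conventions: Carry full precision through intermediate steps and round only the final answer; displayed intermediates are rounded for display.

topology: single-mesh involute geometry — m = 2.428, N = 13
pitch radius r_p = m·N/2 = 2.428·13/2 = 15.782000
base radius r_b = r_p·cos α = 15.782000·cos 15.491° = 15.208678
roll angle φ = 17.164° = 0.29956831 rad
x = r_b·(cos φ + φ·sin φ) = 15.875866
y = r_b·(sin φ − φ·cos φ) = 0.135069

x=15.875866 y=0.135069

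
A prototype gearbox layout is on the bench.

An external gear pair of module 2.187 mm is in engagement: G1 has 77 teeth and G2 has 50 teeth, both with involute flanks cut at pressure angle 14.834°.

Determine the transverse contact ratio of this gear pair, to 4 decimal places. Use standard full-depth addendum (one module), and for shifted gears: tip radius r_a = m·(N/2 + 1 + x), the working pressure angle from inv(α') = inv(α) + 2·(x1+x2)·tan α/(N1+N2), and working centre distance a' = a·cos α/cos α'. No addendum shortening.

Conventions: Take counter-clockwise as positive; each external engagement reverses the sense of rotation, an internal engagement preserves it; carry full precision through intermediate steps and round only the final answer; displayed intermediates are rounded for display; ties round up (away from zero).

2.1625

single-mesh involute tooth geometry (77T engaging 50T at module 2.187)
base radii: r_b1 = 81.393268, r_b2 = 52.852772
tip radii: r_a1 = 86.386500, r_a2 = 56.862000
no profile shift: α' = α, a' = a
action lengths: √(r_a1²−r_b1²) = 28.944140, √(r_a2²−r_b2²) = 20.973116
base pitch p_b = π·m·cos α = 6.641675
CR = (28.944140 + 20.973116 − 138.874500·sin 14.83400°)/6.641675 = 2.162509
contact ratio ≈ 2.1625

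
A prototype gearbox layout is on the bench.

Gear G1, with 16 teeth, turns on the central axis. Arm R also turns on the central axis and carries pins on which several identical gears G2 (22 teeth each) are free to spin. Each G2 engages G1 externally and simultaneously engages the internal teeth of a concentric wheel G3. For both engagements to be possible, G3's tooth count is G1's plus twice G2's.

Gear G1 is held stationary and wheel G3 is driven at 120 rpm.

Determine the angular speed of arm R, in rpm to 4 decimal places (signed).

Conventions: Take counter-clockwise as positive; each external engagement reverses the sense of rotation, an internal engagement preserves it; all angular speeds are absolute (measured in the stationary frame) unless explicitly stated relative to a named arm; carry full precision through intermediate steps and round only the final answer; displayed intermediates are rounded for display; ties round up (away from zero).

planetary set (16T centre, 22T on arm, 60T internal) — Willis relation
normalise by the input: solve with ω_ring = 1, then scale by 120 rpm
ring teeth: 16 + 2·22 = 60
16(ω_sun−ω_arm) = −60(ω_ring−ω_arm),  ω_sun = 0, ω_ring = 1
16(0−ω_arm) = −60(1−ω_arm)  ⇒  76·ω_arm = 60  ⇒  ω_arm = 15/19
scale: ω_arm = 15/19 × 120 rpm = +94.7368 rpm

+94.7368 rpm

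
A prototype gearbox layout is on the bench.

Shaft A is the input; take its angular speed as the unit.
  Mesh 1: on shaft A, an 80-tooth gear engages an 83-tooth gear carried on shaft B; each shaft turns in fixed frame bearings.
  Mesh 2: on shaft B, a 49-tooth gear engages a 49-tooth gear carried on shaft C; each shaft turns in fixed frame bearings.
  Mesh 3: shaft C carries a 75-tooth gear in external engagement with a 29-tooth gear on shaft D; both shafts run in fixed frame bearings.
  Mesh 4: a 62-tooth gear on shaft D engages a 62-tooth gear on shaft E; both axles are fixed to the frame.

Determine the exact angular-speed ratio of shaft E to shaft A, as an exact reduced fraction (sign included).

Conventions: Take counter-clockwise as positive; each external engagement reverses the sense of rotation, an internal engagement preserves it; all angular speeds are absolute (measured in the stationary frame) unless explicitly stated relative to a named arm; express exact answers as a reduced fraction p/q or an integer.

class = fixed-axis compound train [4 meshes; 4 ratios multiply, 4 sense flips]
mesh 1 [80T→83T]: running ratio 80/83, sense −
mesh 2 [49T→49T]: running ratio 80/83, sense +
mesh 3 [75T→29T]: running ratio 6000/2407, sense −
mesh 4 [62T→62T]: running ratio 6000/2407, sense +
ω_out/ω_in = 6000/2407

6000/2407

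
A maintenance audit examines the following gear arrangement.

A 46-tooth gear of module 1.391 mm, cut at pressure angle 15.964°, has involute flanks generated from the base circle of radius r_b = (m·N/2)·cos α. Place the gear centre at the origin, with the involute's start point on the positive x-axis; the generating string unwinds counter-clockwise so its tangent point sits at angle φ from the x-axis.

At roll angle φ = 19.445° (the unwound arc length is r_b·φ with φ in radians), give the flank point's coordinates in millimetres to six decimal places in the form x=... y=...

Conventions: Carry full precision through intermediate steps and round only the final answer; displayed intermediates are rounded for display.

recognized (one wheel, involute flank): single-mesh tooth geometry, m = 1.391, N = 46
pitch radius r_p = m·N/2 = 1.391·46/2 = 31.993000
base radius r_b = r_p·cos α = 31.993000·cos 15.964° = 30.759180
roll angle φ = 19.445° = 0.33937927 rad
x = r_b·(cos φ + φ·sin φ) = 32.479894
y = r_b·(sin φ − φ·cos φ) = 0.396186

x=32.479894 y=0.396186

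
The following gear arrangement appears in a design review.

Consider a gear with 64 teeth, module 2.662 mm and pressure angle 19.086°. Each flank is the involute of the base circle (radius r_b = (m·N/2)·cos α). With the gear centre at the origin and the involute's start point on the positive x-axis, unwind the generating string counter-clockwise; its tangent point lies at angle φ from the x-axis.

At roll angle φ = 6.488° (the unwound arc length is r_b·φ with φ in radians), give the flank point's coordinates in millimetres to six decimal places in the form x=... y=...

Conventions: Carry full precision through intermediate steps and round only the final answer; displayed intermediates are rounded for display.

x=81.015802 y=0.038913

single-mesh involute tooth geometry (64T wheel at module 2.662)
pitch radius r_p = m·N/2 = 2.662·64/2 = 85.184000
base radius r_b = r_p·cos α = 85.184000·cos 19.086° = 80.501337
roll angle φ = 6.488° = 0.11323696 rad
x = r_b·(cos φ + φ·sin φ) = 81.015802
y = r_b·(sin φ − φ·cos φ) = 0.038913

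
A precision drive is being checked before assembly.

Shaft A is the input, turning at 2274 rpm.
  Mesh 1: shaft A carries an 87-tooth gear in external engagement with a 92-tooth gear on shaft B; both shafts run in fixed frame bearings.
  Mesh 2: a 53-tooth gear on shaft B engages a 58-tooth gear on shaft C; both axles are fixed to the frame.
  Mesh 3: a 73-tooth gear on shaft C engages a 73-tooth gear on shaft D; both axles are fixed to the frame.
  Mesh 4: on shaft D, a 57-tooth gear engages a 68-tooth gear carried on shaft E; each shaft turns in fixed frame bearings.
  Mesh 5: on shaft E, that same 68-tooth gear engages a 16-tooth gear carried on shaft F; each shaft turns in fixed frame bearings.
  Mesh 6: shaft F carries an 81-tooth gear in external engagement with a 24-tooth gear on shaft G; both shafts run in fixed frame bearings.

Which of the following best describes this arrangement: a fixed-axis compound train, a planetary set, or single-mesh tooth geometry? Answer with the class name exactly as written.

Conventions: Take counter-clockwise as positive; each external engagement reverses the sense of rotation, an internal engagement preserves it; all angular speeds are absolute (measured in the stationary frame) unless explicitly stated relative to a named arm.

topology: fixed-axis compound train — 6 meshes, A→G
classification: fixed-axis compound train

fixed-axis compound train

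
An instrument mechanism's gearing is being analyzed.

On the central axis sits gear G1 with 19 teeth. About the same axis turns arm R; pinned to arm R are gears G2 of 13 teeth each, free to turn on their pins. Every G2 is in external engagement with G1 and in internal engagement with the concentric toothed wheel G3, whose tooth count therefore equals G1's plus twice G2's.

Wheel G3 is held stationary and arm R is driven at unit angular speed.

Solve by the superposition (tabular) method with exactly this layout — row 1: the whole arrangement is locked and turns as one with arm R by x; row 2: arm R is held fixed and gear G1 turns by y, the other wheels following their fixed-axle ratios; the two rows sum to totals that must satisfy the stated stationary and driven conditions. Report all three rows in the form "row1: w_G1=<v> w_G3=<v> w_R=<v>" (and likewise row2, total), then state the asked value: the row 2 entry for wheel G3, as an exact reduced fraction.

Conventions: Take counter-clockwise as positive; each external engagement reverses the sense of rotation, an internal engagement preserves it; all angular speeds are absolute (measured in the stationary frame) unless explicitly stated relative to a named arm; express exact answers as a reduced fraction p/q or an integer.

row1: w_G1=1 w_G3=1 w_R=1
row2: w_G1=45/19 w_G3=-1 w_R=0
total: w_G1=64/19 w_G3=0 w_R=1
asked value: -1

class = planetary set [G3 = 19+2·13 = 45; Willis about the carrier]
row 1: whole set turns with the arm by x
row 2: sun turns y, ring = −(19/45)·y, arm 0
boundary: total ω_ring = x − (19/45)·y = 0 and total ω_arm = x = 1  ⇒  y = 45/19, x = 1
row 2 ring = −(19/45)·45/19 = -1
totals (row 1 + row 2): sun 1 + 45/19 = 64/19, ring 1 + (-1) = 0, arm 1 + 0 = 1
asked cell (row2, ring) = -1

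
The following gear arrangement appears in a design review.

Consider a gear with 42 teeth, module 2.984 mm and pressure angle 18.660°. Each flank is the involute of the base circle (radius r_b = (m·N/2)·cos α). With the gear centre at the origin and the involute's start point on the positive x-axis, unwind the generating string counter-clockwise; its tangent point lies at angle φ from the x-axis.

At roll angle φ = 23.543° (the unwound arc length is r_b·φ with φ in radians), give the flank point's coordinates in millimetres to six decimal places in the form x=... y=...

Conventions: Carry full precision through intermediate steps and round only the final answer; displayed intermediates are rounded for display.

topology: single-mesh involute geometry — m = 2.984, N = 42
pitch radius r_p = m·N/2 = 2.984·42/2 = 62.664000
base radius r_b = r_p·cos α = 62.664000·cos 18.660° = 59.369996
roll angle φ = 23.543° = 0.41090287 rad
x = r_b·(cos φ + φ·sin φ) = 64.172462
y = r_b·(sin φ − φ·cos φ) = 1.349935

x=64.172462 y=1.349935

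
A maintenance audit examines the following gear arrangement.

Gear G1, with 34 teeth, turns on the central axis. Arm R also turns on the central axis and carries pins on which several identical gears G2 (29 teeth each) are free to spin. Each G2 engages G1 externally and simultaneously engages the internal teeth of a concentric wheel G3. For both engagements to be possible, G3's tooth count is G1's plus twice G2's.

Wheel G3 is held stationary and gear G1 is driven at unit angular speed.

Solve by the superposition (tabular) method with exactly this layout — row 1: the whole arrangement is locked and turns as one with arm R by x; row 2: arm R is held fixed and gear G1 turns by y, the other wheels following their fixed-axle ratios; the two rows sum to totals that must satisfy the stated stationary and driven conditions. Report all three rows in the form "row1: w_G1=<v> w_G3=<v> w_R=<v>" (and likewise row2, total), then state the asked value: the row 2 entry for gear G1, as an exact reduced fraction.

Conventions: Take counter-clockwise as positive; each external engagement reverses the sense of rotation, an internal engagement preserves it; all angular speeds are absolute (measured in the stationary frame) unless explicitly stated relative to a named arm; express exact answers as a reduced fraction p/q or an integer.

topology: planetary set — G1 34T / G2 29T / G3 92T, arm = carrier (Willis)
superposition row 1 [locked train]: every member turns x
row 2: sun turns y, ring = −(34/92)·y, arm 0
boundary: total ω_ring = x − (34/92)·y = 0 and total ω_sun = x + y = 1  ⇒  y = 46/63, x = 17/63
row 2 ring = −(34/92)·46/63 = -17/63
totals (row 1 + row 2): sun 17/63 + 46/63 = 1, ring 17/63 + (-17/63) = 0, arm 17/63 + 0 = 17/63
asked cell (row2, sun) = 46/63

row1: w_G1=17/63 w_G3=17/63 w_R=17/63
row2: w_G1=46/63 w_G3=-17/63 w_R=0
total: w_G1=1 w_G3=0 w_R=17/63
asked value: 46/63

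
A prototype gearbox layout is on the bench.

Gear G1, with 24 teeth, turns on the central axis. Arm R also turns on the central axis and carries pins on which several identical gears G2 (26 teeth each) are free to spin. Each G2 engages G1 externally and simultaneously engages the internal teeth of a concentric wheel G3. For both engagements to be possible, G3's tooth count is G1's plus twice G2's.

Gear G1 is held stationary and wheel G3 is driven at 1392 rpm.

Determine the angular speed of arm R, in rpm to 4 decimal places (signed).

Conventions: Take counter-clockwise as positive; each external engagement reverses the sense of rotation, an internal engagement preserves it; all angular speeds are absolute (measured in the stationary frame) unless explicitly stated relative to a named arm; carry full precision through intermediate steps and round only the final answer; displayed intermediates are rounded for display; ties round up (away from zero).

recognized (axles ride arm R): planetary set, 24/26/76 teeth
normalise by the input: solve with ω_ring = 1, then scale by 1392 rpm
ring teeth: 24 + 2·26 = 76
24(ω_sun−ω_arm) = −76(ω_ring−ω_arm),  ω_sun = 0, ω_ring = 1
24(0−ω_arm) = −76(1−ω_arm)  ⇒  100·ω_arm = 76  ⇒  ω_arm = 19/25
scale: ω_arm = 19/25 × 1392 rpm = +1057.9200 rpm

+1057.9200 rpm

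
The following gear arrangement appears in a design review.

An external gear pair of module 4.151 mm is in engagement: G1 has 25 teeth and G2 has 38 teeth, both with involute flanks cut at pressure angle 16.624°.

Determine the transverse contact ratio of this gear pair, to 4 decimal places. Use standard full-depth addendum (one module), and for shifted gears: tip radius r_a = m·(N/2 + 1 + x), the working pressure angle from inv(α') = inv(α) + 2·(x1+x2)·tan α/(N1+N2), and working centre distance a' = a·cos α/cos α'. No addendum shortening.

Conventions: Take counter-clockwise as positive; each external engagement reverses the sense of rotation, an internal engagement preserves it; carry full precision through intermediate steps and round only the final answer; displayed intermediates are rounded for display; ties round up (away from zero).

1.8256

class = single-mesh tooth geometry [involute pair 25T × 38T, m = 4.151]
base radii: r_b1 = 49.718749, r_b2 = 75.572498
tip radii: r_a1 = 56.038500, r_a2 = 83.020000
no profile shift: α' = α, a' = a
action lengths: √(r_a1²−r_b1²) = 25.852650, √(r_a2²−r_b2²) = 34.367396
base pitch p_b = π·m·cos α = 12.495685
CR = (25.852650 + 34.367396 − 130.756500·sin 16.62400°)/12.495685 = 1.825586
contact ratio ≈ 1.8256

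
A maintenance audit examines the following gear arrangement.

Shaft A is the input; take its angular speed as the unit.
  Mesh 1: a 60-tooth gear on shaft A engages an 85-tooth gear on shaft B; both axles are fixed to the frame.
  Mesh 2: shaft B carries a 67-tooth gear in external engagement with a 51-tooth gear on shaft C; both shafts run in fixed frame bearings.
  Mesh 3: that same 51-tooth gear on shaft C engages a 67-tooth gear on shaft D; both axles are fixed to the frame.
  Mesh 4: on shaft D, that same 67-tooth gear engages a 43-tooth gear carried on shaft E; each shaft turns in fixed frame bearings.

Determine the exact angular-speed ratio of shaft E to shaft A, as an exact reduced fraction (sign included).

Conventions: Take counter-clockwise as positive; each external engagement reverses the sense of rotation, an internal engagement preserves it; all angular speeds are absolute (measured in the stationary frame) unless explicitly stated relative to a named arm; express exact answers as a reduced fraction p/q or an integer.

804/731

class = fixed-axis compound train [4 meshes; 4 ratios multiply, 4 sense flips]
mesh 1 [60T→85T]: running ratio 12/17, sense −
mesh 2 [67T→51T]: running ratio 268/289, sense +
mesh 3 [51T→67T]: running ratio 12/17, sense −
mesh 4 [67T→43T]: running ratio 804/731, sense +
ω_out/ω_in = 804/731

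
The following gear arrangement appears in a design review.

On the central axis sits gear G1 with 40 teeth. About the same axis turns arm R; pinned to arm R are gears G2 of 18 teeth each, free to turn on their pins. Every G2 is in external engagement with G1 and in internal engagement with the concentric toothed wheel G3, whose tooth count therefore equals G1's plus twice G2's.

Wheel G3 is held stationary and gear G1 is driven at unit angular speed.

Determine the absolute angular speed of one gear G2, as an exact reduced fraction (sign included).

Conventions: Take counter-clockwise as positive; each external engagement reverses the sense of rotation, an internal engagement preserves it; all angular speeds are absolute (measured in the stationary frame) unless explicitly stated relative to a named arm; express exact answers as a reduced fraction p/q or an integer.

topology: planetary set — G1 40T / G2 18T / G3 76T, arm = carrier (Willis)
ring teeth: 40 + 2·18 = 76
40(ω_sun−ω_arm) = −76(ω_ring−ω_arm),  ω_ring = 0, ω_sun = 1
40(1−ω_arm) = −76(0−ω_arm)  ⇒  116·ω_arm = 40  ⇒  ω_arm = 10/29
sun–planet mesh: 40·(1−10/29) = −18·(ω_p−ω_arm)  ⇒  ω_p−ω_arm = -380/261
ω_p = 10/29 − 380/261 = -10/9
exact speed ratio = -10/9

-10/9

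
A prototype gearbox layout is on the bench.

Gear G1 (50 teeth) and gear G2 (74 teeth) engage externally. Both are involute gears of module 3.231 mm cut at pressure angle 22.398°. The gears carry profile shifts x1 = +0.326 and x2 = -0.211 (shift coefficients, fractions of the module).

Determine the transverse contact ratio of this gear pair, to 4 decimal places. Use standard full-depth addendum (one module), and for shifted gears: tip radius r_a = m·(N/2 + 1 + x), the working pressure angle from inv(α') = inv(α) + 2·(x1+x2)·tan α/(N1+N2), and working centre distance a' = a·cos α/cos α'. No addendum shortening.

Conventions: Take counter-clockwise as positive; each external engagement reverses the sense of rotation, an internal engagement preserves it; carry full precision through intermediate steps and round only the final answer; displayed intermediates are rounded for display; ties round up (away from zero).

single-mesh involute tooth geometry (50T engaging 74T at module 3.231)
base radii: r_b1 = 74.681280, r_b2 = 110.528295
tip radii: r_a1 = 85.059306, r_a2 = 122.096259
inv(α') = inv(22.398°) + 2·(+0.326-0.211)·tan α/(50+74) = 0.02197501  ⇒  α' = 22.65264°
a' = a·cos α / cos α' = 200.3220·cos 22.398°/cos 22.65264° = 200.691569
action lengths: √(r_a1²−r_b1²) = 40.715991, √(r_a2²−r_b2²) = 51.874777
base pitch p_b = π·m·cos α = 9.384726
CR = (40.715991 + 51.874777 − 200.691569·sin 22.65264°)/9.384726 = 1.629856
contact ratio ≈ 1.6299

1.6299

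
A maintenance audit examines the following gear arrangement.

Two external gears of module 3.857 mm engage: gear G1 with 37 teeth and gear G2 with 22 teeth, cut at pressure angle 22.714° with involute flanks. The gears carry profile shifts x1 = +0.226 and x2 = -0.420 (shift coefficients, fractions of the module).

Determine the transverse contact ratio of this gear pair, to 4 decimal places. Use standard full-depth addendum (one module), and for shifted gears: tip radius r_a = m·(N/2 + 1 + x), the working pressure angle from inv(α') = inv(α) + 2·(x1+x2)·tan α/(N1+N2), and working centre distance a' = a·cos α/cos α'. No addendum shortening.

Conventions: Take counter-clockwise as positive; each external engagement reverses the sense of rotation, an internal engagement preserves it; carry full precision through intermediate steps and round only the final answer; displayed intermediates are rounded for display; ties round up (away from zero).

1.5894

class = single-mesh tooth geometry [involute pair 37T × 22T, m = 3.857]
base radii: r_b1 = 65.820514, r_b2 = 39.136522
tip radii: r_a1 = 76.083182, r_a2 = 44.664060
inv(α') = inv(22.714°) + 2·(+0.226-0.420)·tan α/(37+22) = 0.01940930  ⇒  α' = 21.77117°
a' = a·cos α / cos α' = 113.7815·cos 22.714°/cos 21.77117° = 113.018342
action lengths: √(r_a1²−r_b1²) = 38.161637, √(r_a2²−r_b2²) = 21.522335
base pitch p_b = π·m·cos α = 11.177364
CR = (38.161637 + 21.522335 − 113.018342·sin 21.77117°)/11.177364 = 1.589409
contact ratio ≈ 1.5894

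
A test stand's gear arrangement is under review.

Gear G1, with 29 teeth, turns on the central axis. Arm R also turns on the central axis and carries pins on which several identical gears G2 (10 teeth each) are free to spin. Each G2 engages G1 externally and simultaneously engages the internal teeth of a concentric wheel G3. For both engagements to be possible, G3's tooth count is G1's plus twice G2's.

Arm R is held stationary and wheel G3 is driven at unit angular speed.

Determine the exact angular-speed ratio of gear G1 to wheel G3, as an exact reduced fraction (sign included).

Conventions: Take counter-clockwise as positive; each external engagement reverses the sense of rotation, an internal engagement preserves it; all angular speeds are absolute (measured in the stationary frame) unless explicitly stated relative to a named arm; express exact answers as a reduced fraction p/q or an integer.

-49/29

topology: planetary set — G1 29T / G2 10T / G3 49T, arm = carrier (Willis)
ring teeth: 29 + 2·10 = 49
29(ω_sun−ω_arm) = −49(ω_ring−ω_arm),  ω_arm = 0, ω_ring = 1
ω_sun = 0 − (49/29)(1−0) = -49/29
ω_out/ω_in = -49/29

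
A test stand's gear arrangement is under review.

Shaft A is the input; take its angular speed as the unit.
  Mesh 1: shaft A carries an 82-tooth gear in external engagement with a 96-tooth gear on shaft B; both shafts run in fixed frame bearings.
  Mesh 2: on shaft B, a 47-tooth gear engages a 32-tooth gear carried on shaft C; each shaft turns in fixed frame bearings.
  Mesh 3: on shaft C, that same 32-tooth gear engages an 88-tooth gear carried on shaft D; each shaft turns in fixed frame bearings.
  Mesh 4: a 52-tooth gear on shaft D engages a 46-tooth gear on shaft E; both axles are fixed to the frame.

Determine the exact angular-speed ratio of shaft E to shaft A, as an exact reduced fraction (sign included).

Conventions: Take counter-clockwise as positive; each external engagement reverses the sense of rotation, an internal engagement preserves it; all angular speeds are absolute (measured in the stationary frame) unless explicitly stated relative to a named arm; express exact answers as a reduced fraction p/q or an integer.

class = fixed-axis compound train [4 meshes; 4 ratios multiply, 4 sense flips]
mesh 1 [82T→96T]: running ratio 41/48, sense −
mesh 2 [47T→32T]: running ratio 1927/1536, sense +
mesh 3 [32T→88T]: running ratio 1927/4224, sense −
mesh 4 [52T→46T]: running ratio 25051/48576, sense +
ω_out/ω_in = 25051/48576

25051/48576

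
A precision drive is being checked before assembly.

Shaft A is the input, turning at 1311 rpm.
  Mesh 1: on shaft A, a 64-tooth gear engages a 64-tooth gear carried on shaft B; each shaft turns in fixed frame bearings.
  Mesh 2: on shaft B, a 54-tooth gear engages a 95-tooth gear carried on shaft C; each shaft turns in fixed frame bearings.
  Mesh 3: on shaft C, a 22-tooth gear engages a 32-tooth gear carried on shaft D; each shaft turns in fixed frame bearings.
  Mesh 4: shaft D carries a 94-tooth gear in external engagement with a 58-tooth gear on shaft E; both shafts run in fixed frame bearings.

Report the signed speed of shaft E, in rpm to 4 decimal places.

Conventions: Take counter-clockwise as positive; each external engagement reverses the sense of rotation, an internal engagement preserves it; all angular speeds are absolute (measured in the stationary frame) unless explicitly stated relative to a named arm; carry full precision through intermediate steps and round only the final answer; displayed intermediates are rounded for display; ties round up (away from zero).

+830.3198 rpm

4-mesh fixed-axis compound train (all bearings frame-fixed)
mesh 1 [64T→64T]: ω = 1311.0000×64/64 = 1311.0000 rpm, sense flips to −
mesh 2 [54T→95T]: ω = 1311.0000×54/95 = 745.2000 rpm, sense flips to +
mesh 3 [22T→32T]: ω = 745.2000×22/32 = 512.3250 rpm, sense flips to −
mesh 4 [94T→58T]: ω = 512.3250×94/58 = 830.3198 rpm, sense flips to +
signed output speed = +830.3198 rpm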